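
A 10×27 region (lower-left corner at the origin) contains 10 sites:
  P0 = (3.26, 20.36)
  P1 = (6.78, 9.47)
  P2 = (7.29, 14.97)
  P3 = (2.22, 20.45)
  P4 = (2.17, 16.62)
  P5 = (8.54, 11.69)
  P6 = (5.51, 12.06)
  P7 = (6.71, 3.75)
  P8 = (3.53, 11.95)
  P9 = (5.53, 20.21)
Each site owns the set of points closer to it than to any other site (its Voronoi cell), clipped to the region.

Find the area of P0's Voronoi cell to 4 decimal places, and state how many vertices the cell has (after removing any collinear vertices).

1. box [0,10]×[0,27]: [(0, 0) (10, 0) (10, 27) (0, 27)]
2. ⊥bis P0·P1 via (5.02,14.915): [(0, 13.2924) (10, 16.5247) (10, 27) (0, 27)]  |A|=120.9146
3. ⊥bis P0·P2 via (5.275,17.665): [(0, 13.721) (10, 21.1978) (10, 27) (0, 27)]  |A|=95.4061
4. ⊥bis P0·P3 via (2.74,20.405): [(2.3111, 15.449) (10, 21.1978) (10, 27) (3.3107, 27)]  |A|=60.9403
5. ⊥bis P0·P4 via (2.715,18.49): [(2.5777, 18.53) (5.3509, 17.7218) (10, 21.1978) (10, 27) (3.3107, 27)]  |A|=56.5604
6. ⊥bis P0·P5 via (5.9,16.025): [(2.5777, 18.53) (5.3509, 17.7218) (10, 21.1978) (10, 27) (3.3107, 27)]  |A|=56.5604
7. ⊥bis P0·P6 via (4.385,16.21): [(2.5777, 18.53) (5.3509, 17.7218) (10, 21.1978) (10, 27) (3.3107, 27)]  |A|=56.5604
8. ⊥bis P0·P7 via (4.985,12.055): [(2.5777, 18.53) (5.3509, 17.7218) (10, 21.1978) (10, 27) (3.3107, 27)]  |A|=56.5604
9. ⊥bis P0·P8 via (3.395,16.155): [(2.5777, 18.53) (5.3509, 17.7218) (10, 21.1978) (10, 27) (3.3107, 27)]  |A|=56.5604
10. ⊥bis P0·P9 via (4.395,20.285): [(2.5777, 18.53) (4.2469, 18.0435) (4.8387, 27) (3.3107, 27)]  |A|=14.0899
11. canonical 4-gon: [(2.5777, 18.53) (4.2469, 18.0435) (4.8387, 27) (3.3107, 27)]
12. shoelace: 14.0899

Area of P0's cell: 14.0899 (4 vertices)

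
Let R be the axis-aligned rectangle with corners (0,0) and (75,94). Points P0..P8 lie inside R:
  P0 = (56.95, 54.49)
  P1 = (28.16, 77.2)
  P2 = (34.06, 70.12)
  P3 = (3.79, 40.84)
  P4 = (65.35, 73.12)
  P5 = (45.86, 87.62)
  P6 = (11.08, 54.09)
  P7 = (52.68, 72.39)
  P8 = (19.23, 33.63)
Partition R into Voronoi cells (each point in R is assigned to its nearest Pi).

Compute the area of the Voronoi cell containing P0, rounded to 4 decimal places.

1. box [0,75]×[0,94]: [(0, 0) (75, 0) (75, 94) (0, 94)]
2. ⊥bis P0·P1 via (42.555,65.845): [(0, 11.897) (0, 0) (75, 0) (75, 94) (64.7641, 94)]  |A|=4391.3374
3. ⊥bis P0·P2 via (45.505,62.305): [(2.9612, 0) (75, 0) (75, 94) (67.1473, 94)]  |A|=3754.8984
4. ⊥bis P0·P3 via (30.37,47.665): [(31.7742, 42.1964) (42.609, 0) (75, 0) (75, 94) (67.1473, 94)]  |A|=2918.4017
5. ⊥bis P0·P4 via (61.15,63.805): [(49.971, 68.8454) (31.7742, 42.1964) (42.609, 0) (75, 0) (75, 57.5602)]  |A|=2363.6112
6. ⊥bis P0·P5 via (51.405,71.055): [(49.971, 68.8454) (31.7742, 42.1964) (42.609, 0) (75, 0) (75, 57.5602)]  |A|=2363.6112
7. ⊥bis P0·P6 via (34.015,54.29): [(49.971, 68.8454) (34.0909, 45.5891) (34.2029, 32.7376) (42.609, 0) (75, 0) (75, 57.5602)]  |A|=2348.5347
8. ⊥bis P0·P7 via (54.815,63.44): [(59.4875, 64.5546) (44.6193, 61.0078) (34.0909, 45.5891) (34.2029, 32.7376) (42.609, 0) (75, 0) (75, 57.5602)]  |A|=2299.7598
9. ⊥bis P0·P8 via (38.09,44.06): [(59.4875, 64.5546) (44.6193, 61.0078) (35.8332, 48.1408) (62.4562, 0) (75, 0) (75, 57.5602)]  |A|=1719.2664
10. canonical 6-gon: [(59.4875, 64.5546) (44.6193, 61.0078) (35.8332, 48.1408) (62.4562, 0) (75, 0) (75, 57.5602)]
11. shoelace: 1719.2664

Area of P0's cell: 1719.2664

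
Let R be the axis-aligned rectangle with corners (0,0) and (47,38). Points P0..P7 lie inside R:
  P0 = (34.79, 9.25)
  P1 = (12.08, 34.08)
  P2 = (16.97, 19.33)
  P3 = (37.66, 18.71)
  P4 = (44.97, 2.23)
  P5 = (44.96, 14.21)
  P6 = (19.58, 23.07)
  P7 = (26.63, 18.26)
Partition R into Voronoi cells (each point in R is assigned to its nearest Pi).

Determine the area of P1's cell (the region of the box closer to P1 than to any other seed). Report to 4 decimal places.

1. box [0,47]×[0,38]: [(0, 0) (47, 0) (47, 38) (0, 38)]
2. ⊥bis P1·P0 via (23.435,21.665): [(0, 0.2309) (41.2949, 38) (0, 38)]  |A|=779.8355
3. ⊥bis P1·P2 via (14.525,26.705): [(0, 21.8896) (37.1444, 34.2039) (41.2949, 38) (0, 38)]  |A|=377.5854
4. ⊥bis P1·P3 via (24.87,26.395): [(0, 21.8896) (27.6759, 31.0649) (31.843, 38) (0, 38)]  |A|=333.3529
5. ⊥bis P1·P4 via (28.525,18.155): [(0, 21.8896) (27.6759, 31.0649) (31.843, 38) (0, 38)]  |A|=333.3529
6. ⊥bis P1·P5 via (28.52,24.145): [(0, 21.8896) (27.6759, 31.0649) (31.843, 38) (0, 38)]  |A|=333.3529
7. ⊥bis P1·P6 via (15.83,28.575): [(0, 21.8896) (11.7194, 25.7749) (29.6659, 38) (0, 38)]  |A|=275.7369
8. ⊥bis P1·P7 via (19.355,26.17): [(0, 21.8896) (11.7194, 25.7749) (29.6659, 38) (0, 38)]  |A|=275.7369
9. canonical 4-gon: [(0, 21.8896) (11.7194, 25.7749) (29.6659, 38) (0, 38)]
10. shoelace: 275.7369

Area of P1's cell: 275.7369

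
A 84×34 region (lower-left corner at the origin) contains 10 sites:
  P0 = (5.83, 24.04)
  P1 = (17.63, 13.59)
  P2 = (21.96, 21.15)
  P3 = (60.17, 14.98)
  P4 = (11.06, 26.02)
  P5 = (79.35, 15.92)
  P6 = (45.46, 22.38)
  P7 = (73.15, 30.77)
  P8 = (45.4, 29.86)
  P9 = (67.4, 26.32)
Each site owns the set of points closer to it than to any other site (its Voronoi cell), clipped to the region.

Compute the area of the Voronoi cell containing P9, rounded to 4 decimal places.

1. box [0,84]×[0,34]: [(0, 0) (84, 0) (84, 34) (0, 34)]
2. ⊥bis P9·P0 via (36.615,25.18): [(37.5474, 0) (84, 0) (84, 34) (36.2884, 34)]  |A|=1600.7909
3. ⊥bis P9·P1 via (42.515,19.955): [(47.619, 0) (84, 0) (84, 34) (38.9226, 34)]  |A|=1384.7921
4. ⊥bis P9·P2 via (44.68,23.735): [(47.1894, 1.6798) (47.619, 0) (84, 0) (84, 34) (43.5121, 34)]  |A|=1310.626
5. ⊥bis P9·P3 via (63.785,20.65): [(43.5642, 33.5421) (84, 7.7616) (84, 34) (43.5121, 34)]  |A|=539.7551
6. ⊥bis P9·P4 via (39.23,26.17): [(43.5642, 33.5421) (84, 7.7616) (84, 34) (43.5121, 34)]  |A|=539.7551
7. ⊥bis P9·P5 via (73.375,21.12): [(43.5642, 33.5421) (69.6897, 16.8854) (84, 33.3285) (84, 34) (43.5121, 34)]  |A|=356.8192
8. ⊥bis P9·P6 via (56.43,24.35): [(56.2294, 25.4672) (69.6897, 16.8854) (84, 33.3285) (84, 34) (54.697, 34)]  |A|=306.4105
9. ⊥bis P9·P7 via (70.275,28.545): [(56.2294, 25.4672) (69.6897, 16.8854) (74.7757, 22.7295) (66.0533, 34) (54.697, 34)]  |A|=202.1792
10. ⊥bis P9·P8 via (56.4,28.09): [(56.0968, 26.2056) (56.2294, 25.4672) (69.6897, 16.8854) (74.7757, 22.7295) (66.0533, 34) (57.351, 34)]  |A|=191.8363
11. canonical 6-gon: [(56.0968, 26.2056) (56.2294, 25.4672) (69.6897, 16.8854) (74.7757, 22.7295) (66.0533, 34) (57.351, 34)]
12. shoelace: 191.8363

Area of P9's cell: 191.8363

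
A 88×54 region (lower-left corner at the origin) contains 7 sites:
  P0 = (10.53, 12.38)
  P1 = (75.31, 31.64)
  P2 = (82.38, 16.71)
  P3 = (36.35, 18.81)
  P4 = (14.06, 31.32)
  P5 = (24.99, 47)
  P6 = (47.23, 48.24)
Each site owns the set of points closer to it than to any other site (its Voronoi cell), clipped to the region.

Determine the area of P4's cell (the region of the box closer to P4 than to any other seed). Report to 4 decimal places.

Area of P4's cell: 572.0629

1. box [0,88]×[0,54]: [(0, 0) (88, 0) (88, 54) (0, 54)]
2. ⊥bis P4·P0 via (12.295,21.85): [(0, 24.1415) (88, 7.7403) (88, 54) (0, 54)]  |A|=3349.2022
3. ⊥bis P4·P1 via (44.685,31.48): [(0, 24.1415) (44.7669, 15.7979) (44.5673, 54) (0, 54)]  |A|=1519.6184
4. ⊥bis P4·P2 via (48.22,24.015): [(0, 24.1415) (44.7669, 15.7979) (44.5673, 54) (0, 54)]  |A|=1519.6184
5. ⊥bis P4·P3 via (25.205,25.065): [(0, 24.1415) (22.349, 19.9762) (41.4444, 54) (0, 54)]  |A|=1038.7021
6. ⊥bis P4·P5 via (19.525,39.16): [(0, 52.7702) (0, 24.1415) (22.349, 19.9762) (29.2939, 32.3504)]  |A|=572.0629
7. ⊥bis P4·P6 via (30.645,39.78): [(0, 52.7702) (0, 24.1415) (22.349, 19.9762) (29.2939, 32.3504)]  |A|=572.0629
8. canonical 4-gon: [(0, 52.7702) (0, 24.1415) (22.349, 19.9762) (29.2939, 32.3504)]
9. shoelace: 572.0629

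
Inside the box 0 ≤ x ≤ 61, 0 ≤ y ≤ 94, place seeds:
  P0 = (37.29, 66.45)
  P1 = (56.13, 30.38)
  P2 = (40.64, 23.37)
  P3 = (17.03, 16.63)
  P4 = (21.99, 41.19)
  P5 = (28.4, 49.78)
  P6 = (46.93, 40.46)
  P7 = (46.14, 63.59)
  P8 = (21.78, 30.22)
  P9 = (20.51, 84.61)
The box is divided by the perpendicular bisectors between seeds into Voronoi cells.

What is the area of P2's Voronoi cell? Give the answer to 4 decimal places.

1. box [0,61]×[0,94]: [(0, 0) (61, 0) (61, 94) (0, 94)]
2. ⊥bis P2·P0 via (38.965,44.91): [(0, 41.88) (0, 0) (61, 0) (61, 46.6235)]  |A|=2699.3563
3. ⊥bis P2·P1 via (48.385,26.875): [(40.1805, 45.0045) (0, 41.88) (0, 0) (60.5473, 0)]  |A|=2203.8299
4. ⊥bis P2·P3 via (28.835,20): [(40.1805, 45.0045) (22.0983, 43.5984) (34.5444, 0) (60.5473, 0)]  |A|=988.05
5. ⊥bis P2·P4 via (31.315,32.28): [(41.2388, 42.666) (26.7063, 27.4567) (34.5444, 0) (60.5473, 0)]  |A|=813.8312
6. ⊥bis P2·P5 via (34.52,36.575): [(42.3525, 40.2051) (36.1333, 37.3227) (26.7063, 27.4567) (34.5444, 0) (60.5473, 0)]  |A|=804.5736
7. ⊥bis P2·P6 via (43.785,31.915): [(46.5676, 30.8908) (34.3014, 35.4055) (26.7063, 27.4567) (34.5444, 0) (60.5473, 0)]  |A|=753.6415
8. ⊥bis P2·P7 via (43.39,43.48): [(46.5676, 30.8908) (34.3014, 35.4055) (26.7063, 27.4567) (34.5444, 0) (60.5473, 0)]  |A|=753.6415
9. ⊥bis P2·P8 via (31.21,26.795): [(46.5676, 30.8908) (34.3331, 35.3938) (28.7941, 20.1433) (34.5444, 0) (60.5473, 0)]  |A|=717.297
10. ⊥bis P2·P9 via (30.575,53.99): [(46.5676, 30.8908) (34.3331, 35.3938) (28.7941, 20.1433) (34.5444, 0) (60.5473, 0)]  |A|=717.297
11. canonical 5-gon: [(46.5676, 30.8908) (34.3331, 35.3938) (28.7941, 20.1433) (34.5444, 0) (60.5473, 0)]
12. shoelace: 717.297

Area of P2's cell: 717.2970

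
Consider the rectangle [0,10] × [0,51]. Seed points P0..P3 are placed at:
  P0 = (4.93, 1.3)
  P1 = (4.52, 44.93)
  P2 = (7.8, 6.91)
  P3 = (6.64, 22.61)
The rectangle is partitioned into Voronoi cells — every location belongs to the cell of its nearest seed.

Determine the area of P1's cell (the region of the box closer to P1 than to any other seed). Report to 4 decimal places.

1. box [0,10]×[0,51]: [(0, 0) (10, 0) (10, 51) (0, 51)]
2. ⊥bis P1·P0 via (4.725,23.115): [(0, 23.0706) (10, 23.1646) (10, 51) (0, 51)]  |A|=278.8242
3. ⊥bis P1·P2 via (6.16,25.92): [(0, 25.3886) (10, 26.2513) (10, 51) (0, 51)]  |A|=251.8007
4. ⊥bis P1·P3 via (5.58,33.77): [(0, 33.24) (10, 34.1898) (10, 51) (0, 51)]  |A|=172.8509
5. canonical 4-gon: [(0, 33.24) (10, 34.1898) (10, 51) (0, 51)]
6. shoelace: 172.8509

Area of P1's cell: 172.8509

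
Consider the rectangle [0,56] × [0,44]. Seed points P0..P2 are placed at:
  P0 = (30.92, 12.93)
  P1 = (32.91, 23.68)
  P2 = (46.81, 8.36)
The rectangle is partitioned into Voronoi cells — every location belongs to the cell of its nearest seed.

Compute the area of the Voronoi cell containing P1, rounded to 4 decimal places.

1. box [0,56]×[0,44]: [(0, 0) (56, 0) (56, 44) (0, 44)]
2. ⊥bis P1·P0 via (31.915,18.305): [(0, 24.213) (56, 13.8465) (56, 44) (0, 44)]  |A|=1398.3351
3. ⊥bis P1·P2 via (39.86,16.02): [(0, 24.213) (40.6054, 16.6963) (56, 30.664) (56, 44) (0, 44)]  |A|=1268.8853
4. canonical 5-gon: [(0, 24.213) (40.6054, 16.6963) (56, 30.664) (56, 44) (0, 44)]
5. shoelace: 1268.8853

Area of P1's cell: 1268.8853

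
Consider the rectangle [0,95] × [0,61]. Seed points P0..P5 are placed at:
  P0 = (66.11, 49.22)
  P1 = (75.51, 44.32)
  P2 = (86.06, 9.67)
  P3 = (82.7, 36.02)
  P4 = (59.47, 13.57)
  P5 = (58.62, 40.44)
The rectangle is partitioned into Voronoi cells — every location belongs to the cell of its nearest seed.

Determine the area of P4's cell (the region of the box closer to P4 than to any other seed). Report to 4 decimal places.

Area of P4's cell: 1902.2746

1. box [0,95]×[0,61]: [(0, 0) (95, 0) (95, 61) (0, 61)]
2. ⊥bis P4·P0 via (62.79,31.395): [(0, 43.09) (0, 0) (95, 0) (95, 25.3957)]  |A|=3253.0701
3. ⊥bis P4·P1 via (67.49,28.945): [(62.7949, 31.3941) (0, 43.09) (0, 0) (95, 0) (95, 14.5951)]  |A|=3079.1521
4. ⊥bis P4·P2 via (72.765,11.62): [(74.7506, 25.1577) (62.7949, 31.3941) (0, 43.09) (0, 0) (71.0607, 0)]  |A|=2630.2523
5. ⊥bis P4·P3 via (71.085,24.795): [(74.2214, 21.5496) (66.6518, 29.3822) (62.7949, 31.3941) (0, 43.09) (0, 0) (71.0607, 0)]  |A|=2614.5241
6. ⊥bis P4·P5 via (59.045,27.005): [(74.2214, 21.5496) (68.6554, 27.309) (0, 25.1372) (0, 0) (71.0607, 0)]  |A|=1902.2746
7. canonical 5-gon: [(74.2214, 21.5496) (68.6554, 27.309) (0, 25.1372) (0, 0) (71.0607, 0)]
8. shoelace: 1902.2746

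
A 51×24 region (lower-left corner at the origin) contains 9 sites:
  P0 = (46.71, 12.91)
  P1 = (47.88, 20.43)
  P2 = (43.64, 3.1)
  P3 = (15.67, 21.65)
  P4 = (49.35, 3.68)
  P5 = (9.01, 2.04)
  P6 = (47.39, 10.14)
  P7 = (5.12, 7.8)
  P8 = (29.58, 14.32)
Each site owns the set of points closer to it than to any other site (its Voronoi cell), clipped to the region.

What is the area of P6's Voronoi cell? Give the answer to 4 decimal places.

1. box [0,51]×[0,24]: [(0, 0) (51, 0) (51, 24) (0, 24)]
2. ⊥bis P6·P0 via (47.05,11.525): [(0.1026, 0) (51, 0) (51, 12.4947)]  |A|=317.9734
3. ⊥bis P6·P1 via (47.635,15.285): [(0.1026, 0) (51, 0) (51, 12.4947)]  |A|=317.9734
4. ⊥bis P6·P2 via (45.515,6.62): [(39.6959, 9.7197) (51, 3.6983) (51, 12.4947)]  |A|=49.7175
5. ⊥bis P6·P3 via (31.53,15.895): [(39.6959, 9.7197) (51, 3.6983) (51, 12.4947)]  |A|=49.7175
6. ⊥bis P6·P4 via (48.37,6.91): [(39.6959, 9.7197) (46.2042, 6.2529) (51, 7.708) (51, 12.4947)]  |A|=40.1028
7. ⊥bis P6·P5 via (28.2,6.09): [(39.6959, 9.7197) (46.2042, 6.2529) (51, 7.708) (51, 12.4947)]  |A|=40.1028
8. ⊥bis P6·P7 via (26.255,8.97): [(39.6959, 9.7197) (46.2042, 6.2529) (51, 7.708) (51, 12.4947)]  |A|=40.1028
9. ⊥bis P6·P8 via (38.485,12.23): [(39.6959, 9.7197) (46.2042, 6.2529) (51, 7.708) (51, 12.4947)]  |A|=40.1028
10. canonical 4-gon: [(39.6959, 9.7197) (46.2042, 6.2529) (51, 7.708) (51, 12.4947)]
11. shoelace: 40.1028

Area of P6's cell: 40.1028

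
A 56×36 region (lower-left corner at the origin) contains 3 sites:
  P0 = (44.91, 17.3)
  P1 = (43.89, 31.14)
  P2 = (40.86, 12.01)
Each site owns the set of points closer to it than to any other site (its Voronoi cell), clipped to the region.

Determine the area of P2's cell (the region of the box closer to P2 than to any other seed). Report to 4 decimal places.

Area of P2's cell: 1155.2703

1. box [0,56]×[0,36]: [(0, 0) (56, 0) (56, 36) (0, 36)]
2. ⊥bis P2·P0 via (42.885,14.655): [(0, 0) (56, 0) (56, 4.6142) (15.0047, 36) (0, 36)]  |A|=1372.6658
3. ⊥bis P2·P1 via (42.375,21.575): [(0, 28.2868) (0, 0) (56, 0) (56, 4.6142) (31.6216, 23.2782)]  |A|=1155.2703
4. canonical 5-gon: [(0, 28.2868) (0, 0) (56, 0) (56, 4.6142) (31.6216, 23.2782)]
5. shoelace: 1155.2703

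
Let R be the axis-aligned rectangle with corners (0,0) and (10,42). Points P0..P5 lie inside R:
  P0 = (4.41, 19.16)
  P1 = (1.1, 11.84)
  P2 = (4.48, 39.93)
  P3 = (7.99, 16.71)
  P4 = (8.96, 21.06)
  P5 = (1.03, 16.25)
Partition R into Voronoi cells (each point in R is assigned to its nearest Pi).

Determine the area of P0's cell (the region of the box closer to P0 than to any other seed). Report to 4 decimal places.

1. box [0,10]×[0,42]: [(0, 0) (10, 0) (10, 42) (0, 42)]
2. ⊥bis P0·P1 via (2.755,15.5): [(0, 16.7458) (10, 12.2239) (10, 42) (0, 42)]  |A|=275.1516
3. ⊥bis P0·P2 via (4.445,29.545): [(0, 29.56) (0, 16.7458) (10, 12.2239) (10, 29.5263)]  |A|=150.5829
4. ⊥bis P0·P3 via (6.2,17.935): [(0, 29.56) (0, 16.7458) (4.1133, 14.8858) (10, 23.4877) (10, 29.5263)]  |A|=117.4295
5. ⊥bis P0·P4 via (6.685,20.11): [(2.7427, 29.5507) (0, 29.56) (0, 16.7458) (4.1133, 14.8858) (7.0653, 19.1994)]  |A|=71.0601
6. ⊥bis P0·P5 via (2.72,17.705): [(2.7427, 29.5507) (0, 29.56) (0, 20.8643) (4.5711, 15.5549) (7.0653, 19.1994)]  |A|=59.845
7. canonical 5-gon: [(2.7427, 29.5507) (0, 29.56) (0, 20.8643) (4.5711, 15.5549) (7.0653, 19.1994)]
8. shoelace: 59.845

Area of P0's cell: 59.8450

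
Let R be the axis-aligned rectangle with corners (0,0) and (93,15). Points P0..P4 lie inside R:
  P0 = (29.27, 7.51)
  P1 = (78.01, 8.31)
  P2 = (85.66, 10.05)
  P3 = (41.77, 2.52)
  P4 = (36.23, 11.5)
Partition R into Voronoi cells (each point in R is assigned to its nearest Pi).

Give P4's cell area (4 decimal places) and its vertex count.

1. box [0,93]×[0,15]: [(0, 0) (93, 0) (93, 15) (0, 15)]
2. ⊥bis P4·P0 via (32.75,9.505): [(38.199, 0) (93, 0) (93, 15) (29.5998, 15)]  |A|=886.5087
3. ⊥bis P4·P1 via (57.12,9.905): [(38.199, 0) (56.3637, 0) (57.509, 15) (29.5998, 15)]  |A|=345.5543
4. ⊥bis P4·P2 via (60.945,10.775): [(38.199, 0) (56.3637, 0) (57.509, 15) (29.5998, 15)]  |A|=345.5543
5. ⊥bis P4·P3 via (39,7.01): [(35.4395, 4.8135) (51.9513, 15) (29.5998, 15)]  |A|=113.842
6. canonical 3-gon: [(35.4395, 4.8135) (51.9513, 15) (29.5998, 15)]
7. shoelace: 113.842

Area of P4's cell: 113.8420 (3 vertices)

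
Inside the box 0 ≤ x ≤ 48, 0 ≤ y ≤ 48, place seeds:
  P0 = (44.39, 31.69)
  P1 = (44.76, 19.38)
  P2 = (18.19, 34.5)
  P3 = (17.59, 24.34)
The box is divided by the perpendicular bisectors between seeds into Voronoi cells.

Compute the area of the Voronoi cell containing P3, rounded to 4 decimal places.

1. box [0,48]×[0,48]: [(0, 0) (48, 0) (48, 48) (0, 48)]
2. ⊥bis P3·P0 via (30.99,28.015): [(0, 0) (38.6732, 0) (25.509, 48) (0, 48)]  |A|=1540.3742
3. ⊥bis P3·P1 via (31.175,21.86): [(0, 0) (27.1844, 0) (31.7757, 25.1503) (25.509, 48) (0, 48)]  |A|=1395.9002
4. ⊥bis P3·P2 via (17.89,29.42): [(0, 30.4765) (0, 0) (27.1844, 0) (31.7757, 25.1503) (30.814, 28.6568)]  |A|=879.202
5. canonical 5-gon: [(0, 30.4765) (0, 0) (27.1844, 0) (31.7757, 25.1503) (30.814, 28.6568)]
6. shoelace: 879.202

Area of P3's cell: 879.2020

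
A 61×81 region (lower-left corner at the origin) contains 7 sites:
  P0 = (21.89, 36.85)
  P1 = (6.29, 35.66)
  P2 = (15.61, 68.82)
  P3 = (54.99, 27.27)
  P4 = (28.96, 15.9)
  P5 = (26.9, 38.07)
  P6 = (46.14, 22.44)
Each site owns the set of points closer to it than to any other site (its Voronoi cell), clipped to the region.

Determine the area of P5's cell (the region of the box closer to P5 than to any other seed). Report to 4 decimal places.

Area of P5's cell: 666.3376

1. box [0,61]×[0,81]: [(0, 0) (61, 0) (61, 81) (0, 81)]
2. ⊥bis P5·P0 via (24.395,37.46): [(33.517, 0) (61, 0) (61, 81) (13.7924, 81)]  |A|=3024.9676
3. ⊥bis P5·P1 via (16.595,36.865): [(33.517, 0) (61, 0) (61, 81) (13.7924, 81)]  |A|=3024.9676
4. ⊥bis P5·P2 via (21.255,53.445): [(20.5642, 53.1914) (33.517, 0) (61, 0) (61, 68.0376)]  |A|=2106.5056
5. ⊥bis P5·P3 via (40.945,32.67): [(53.4818, 65.2772) (20.5642, 53.1914) (31.5266, 8.1735)]  |A|=807.1838
6. ⊥bis P5·P4 via (27.93,26.985): [(39.1604, 28.0285) (53.4818, 65.2772) (20.5642, 53.1914) (26.9676, 26.8956)]  |A|=690.4634
7. ⊥bis P5·P6 via (36.52,30.255): [(34.348, 27.5814) (43.1582, 38.4264) (53.4818, 65.2772) (20.5642, 53.1914) (26.9676, 26.8956)]  |A|=666.3376
8. canonical 5-gon: [(34.348, 27.5814) (43.1582, 38.4264) (53.4818, 65.2772) (20.5642, 53.1914) (26.9676, 26.8956)]
9. shoelace: 666.3376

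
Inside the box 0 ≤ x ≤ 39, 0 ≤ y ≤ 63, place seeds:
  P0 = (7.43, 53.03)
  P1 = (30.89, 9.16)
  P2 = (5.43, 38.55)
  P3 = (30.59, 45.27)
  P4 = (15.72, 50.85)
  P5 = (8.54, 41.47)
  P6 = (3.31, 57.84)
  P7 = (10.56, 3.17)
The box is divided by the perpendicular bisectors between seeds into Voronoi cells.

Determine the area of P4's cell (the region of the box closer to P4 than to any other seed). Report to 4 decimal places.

Area of P4's cell: 254.7630

1. box [0,39]×[0,63]: [(0, 0) (39, 0) (39, 63) (0, 63)]
2. ⊥bis P4·P0 via (11.575,51.94): [(0, 7.9231) (0, 0) (39, 0) (39, 63) (14.4834, 63)]  |A|=2058.1494
3. ⊥bis P4·P1 via (23.305,30.005): [(3.9553, 22.9641) (39, 35.716) (39, 63) (14.4834, 63)]  |A|=968.8511
4. ⊥bis P4·P2 via (10.575,44.7): [(9.8341, 45.3198) (26.6748, 31.2312) (39, 35.716) (39, 63) (14.4834, 63)]  |A|=739.1963
5. ⊥bis P4·P3 via (23.155,48.06): [(9.8341, 45.3198) (19.1897, 37.493) (28.7613, 63) (14.4834, 63)]  |A|=282.9913
6. ⊥bis P4·P5 via (12.13,46.16): [(10.4027, 47.4822) (20.141, 40.0279) (28.7613, 63) (14.4834, 63)]  |A|=254.763
7. ⊥bis P4·P6 via (9.515,54.345): [(10.4027, 47.4822) (20.141, 40.0279) (28.7613, 63) (14.4834, 63)]  |A|=254.763
8. ⊥bis P4·P7 via (13.14,27.01): [(10.4027, 47.4822) (20.141, 40.0279) (28.7613, 63) (14.4834, 63)]  |A|=254.763
9. canonical 4-gon: [(10.4027, 47.4822) (20.141, 40.0279) (28.7613, 63) (14.4834, 63)]
10. shoelace: 254.763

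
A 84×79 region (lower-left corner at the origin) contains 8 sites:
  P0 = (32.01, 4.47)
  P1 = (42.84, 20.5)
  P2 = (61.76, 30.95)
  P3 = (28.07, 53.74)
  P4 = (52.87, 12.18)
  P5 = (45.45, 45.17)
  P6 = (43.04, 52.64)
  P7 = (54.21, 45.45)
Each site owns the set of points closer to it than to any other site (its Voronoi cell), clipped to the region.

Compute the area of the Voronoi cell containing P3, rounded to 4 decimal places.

Area of P3's cell: 1721.4527

1. box [0,84]×[0,79]: [(0, 0) (84, 0) (84, 79) (0, 79)]
2. ⊥bis P3·P0 via (30.04,29.105): [(0, 26.7028) (84, 33.42) (84, 79) (0, 79)]  |A|=4110.8414
3. ⊥bis P3·P1 via (35.455,37.12): [(0, 26.7028) (14.6469, 27.8741) (84, 58.6907) (84, 79) (0, 79)]  |A|=3234.5432
4. ⊥bis P3·P2 via (44.915,42.345): [(0, 26.7028) (14.6469, 27.8741) (43.927, 40.8845) (69.7107, 79) (0, 79)]  |A|=2555.2941
5. ⊥bis P3·P4 via (40.47,32.96): [(0, 26.7028) (14.6469, 27.8741) (43.927, 40.8845) (69.7107, 79) (0, 79)]  |A|=2555.2941
6. ⊥bis P3·P5 via (36.76,49.455): [(0, 26.7028) (14.6469, 27.8741) (29.3372, 34.4016) (51.3285, 79) (0, 79)]  |A|=1950.9136
7. ⊥bis P3·P6 via (35.555,53.19): [(0, 26.7028) (14.6469, 27.8741) (29.3372, 34.4016) (35.0215, 45.9293) (37.4515, 79) (0, 79)]  |A|=1721.4527
8. ⊥bis P3·P7 via (41.14,49.595): [(0, 26.7028) (14.6469, 27.8741) (29.3372, 34.4016) (35.0215, 45.9293) (37.4515, 79) (0, 79)]  |A|=1721.4527
9. canonical 6-gon: [(0, 26.7028) (14.6469, 27.8741) (29.3372, 34.4016) (35.0215, 45.9293) (37.4515, 79) (0, 79)]
10. shoelace: 1721.4527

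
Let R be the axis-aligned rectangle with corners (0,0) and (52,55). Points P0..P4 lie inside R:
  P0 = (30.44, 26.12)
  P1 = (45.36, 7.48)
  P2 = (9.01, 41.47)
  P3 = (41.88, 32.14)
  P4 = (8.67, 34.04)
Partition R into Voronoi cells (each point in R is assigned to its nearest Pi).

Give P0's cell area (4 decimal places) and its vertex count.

1. box [0,52]×[0,55]: [(0, 0) (52, 0) (52, 55) (0, 55)]
2. ⊥bis P0·P1 via (37.9,16.8): [(0, 0) (16.9113, 0) (52, 28.0861) (52, 55) (0, 55)]  |A|=2367.2479
3. ⊥bis P0·P2 via (19.725,33.795): [(0, 6.2571) (0, 0) (16.9113, 0) (52, 28.0861) (52, 55) (34.9138, 55)]  |A|=1516.3471
4. ⊥bis P0·P3 via (36.16,29.13): [(27.7843, 45.0466) (0, 6.2571) (0, 0) (16.9113, 0) (41.2411, 19.4743)]  |A|=909.9361
5. ⊥bis P0·P4 via (19.555,30.08): [(27.7843, 45.0466) (22.126, 37.147) (8.6118, 0) (16.9113, 0) (41.2411, 19.4743)]  |A|=680.7625
6. canonical 5-gon: [(27.7843, 45.0466) (22.126, 37.147) (8.6118, 0) (16.9113, 0) (41.2411, 19.4743)]
7. shoelace: 680.7625

Area of P0's cell: 680.7625 (5 vertices)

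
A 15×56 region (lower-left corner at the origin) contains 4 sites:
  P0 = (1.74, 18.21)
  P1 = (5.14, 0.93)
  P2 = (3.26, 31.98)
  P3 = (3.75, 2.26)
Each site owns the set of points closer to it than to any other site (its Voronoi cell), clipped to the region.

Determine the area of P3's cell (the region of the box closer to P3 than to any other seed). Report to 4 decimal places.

1. box [0,15]×[0,56]: [(0, 0) (15, 0) (15, 56) (0, 56)]
2. ⊥bis P3·P0 via (2.745,10.235): [(0, 9.8891) (0, 0) (15, 0) (15, 11.7794)]  |A|=162.5133
3. ⊥bis P3·P1 via (4.445,1.595): [(14.0787, 11.6633) (0, 9.8891) (0, 0) (2.9188, 0)]  |A|=86.6341
4. ⊥bis P3·P2 via (3.505,17.12): [(14.0787, 11.6633) (0, 9.8891) (0, 0) (2.9188, 0)]  |A|=86.6341
5. canonical 4-gon: [(14.0787, 11.6633) (0, 9.8891) (0, 0) (2.9188, 0)]
6. shoelace: 86.6341

Area of P3's cell: 86.6341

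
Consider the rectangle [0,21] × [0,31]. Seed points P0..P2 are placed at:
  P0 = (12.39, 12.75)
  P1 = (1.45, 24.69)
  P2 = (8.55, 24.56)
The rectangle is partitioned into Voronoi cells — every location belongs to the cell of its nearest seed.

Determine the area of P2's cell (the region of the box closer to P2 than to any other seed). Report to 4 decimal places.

1. box [0,21]×[0,31]: [(0, 0) (21, 0) (21, 31) (0, 31)]
2. ⊥bis P2·P0 via (10.47,18.655): [(0, 15.2507) (21, 22.0788) (21, 31) (0, 31)]  |A|=259.0402
3. ⊥bis P2·P1 via (5,24.625): [(4.8573, 16.83) (21, 22.0788) (21, 31) (5.1167, 31)]  |A|=184.5389
4. canonical 4-gon: [(4.8573, 16.83) (21, 22.0788) (21, 31) (5.1167, 31)]
5. shoelace: 184.5389

Area of P2's cell: 184.5389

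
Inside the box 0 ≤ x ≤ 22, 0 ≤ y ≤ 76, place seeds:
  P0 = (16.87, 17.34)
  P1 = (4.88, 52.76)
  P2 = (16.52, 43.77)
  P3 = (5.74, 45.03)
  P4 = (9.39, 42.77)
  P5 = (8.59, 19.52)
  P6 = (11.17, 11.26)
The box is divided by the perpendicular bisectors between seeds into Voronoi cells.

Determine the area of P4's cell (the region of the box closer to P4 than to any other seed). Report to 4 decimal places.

1. box [0,22]×[0,76]: [(0, 0) (22, 0) (22, 76) (0, 76)]
2. ⊥bis P4·P0 via (13.13,30.055): [(0, 26.1929) (22, 32.664) (22, 76) (0, 76)]  |A|=1024.5734
3. ⊥bis P4·P1 via (7.135,47.765): [(0, 44.5439) (0, 26.1929) (22, 32.664) (22, 54.4758)]  |A|=441.7904
4. ⊥bis P4·P2 via (12.955,43.27): [(12.0155, 49.9683) (0, 44.5439) (0, 26.1929) (14.7419, 30.5291)]  |A|=259.4452
5. ⊥bis P4·P3 via (7.565,43.9): [(12.0155, 49.9683) (11.0534, 49.534) (0, 31.6822) (0, 26.1929) (14.7419, 30.5291)]  |A|=188.3621
6. ⊥bis P4·P5 via (8.99,31.145): [(14.683, 30.9491) (12.0155, 49.9683) (11.0534, 49.534) (0, 31.6822) (0, 31.4543)]  |A|=146.5121
7. ⊥bis P4·P6 via (10.28,27.015): [(14.683, 30.9491) (12.0155, 49.9683) (11.0534, 49.534) (0, 31.6822) (0, 31.4543)]  |A|=146.5121
8. canonical 5-gon: [(14.683, 30.9491) (12.0155, 49.9683) (11.0534, 49.534) (0, 31.6822) (0, 31.4543)]
9. shoelace: 146.5121

Area of P4's cell: 146.5121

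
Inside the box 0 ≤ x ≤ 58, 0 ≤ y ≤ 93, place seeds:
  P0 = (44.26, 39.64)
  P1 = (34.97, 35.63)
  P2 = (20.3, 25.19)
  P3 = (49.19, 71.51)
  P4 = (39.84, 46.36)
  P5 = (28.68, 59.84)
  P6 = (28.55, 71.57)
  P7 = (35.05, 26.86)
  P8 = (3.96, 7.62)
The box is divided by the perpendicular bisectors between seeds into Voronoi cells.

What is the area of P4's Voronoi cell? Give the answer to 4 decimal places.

Area of P4's cell: 296.7213

1. box [0,58]×[0,93]: [(0, 0) (58, 0) (58, 93) (0, 93)]
2. ⊥bis P4·P0 via (42.05,43): [(0, 15.3421) (58, 53.4909) (58, 93) (0, 93)]  |A|=3397.842
3. ⊥bis P4·P1 via (37.405,40.995): [(0, 57.9719) (38.3498, 40.5662) (58, 53.4909) (58, 93) (0, 93)]  |A|=2580.4207
4. ⊥bis P4·P2 via (30.07,35.775): [(0, 63.5297) (11.8469, 52.595) (38.3498, 40.5662) (58, 53.4909) (58, 93) (0, 93)]  |A|=2547.4992
5. ⊥bis P4·P3 via (44.515,58.935): [(0, 75.4843) (0, 63.5297) (11.8469, 52.595) (38.3498, 40.5662) (58, 53.4909) (58, 53.9217)]  |A|=906.2733
6. ⊥bis P4·P5 via (34.26,53.1): [(42.3018, 59.7578) (25.9296, 46.2033) (38.3498, 40.5662) (58, 53.4909) (58, 53.9217)]  |A|=296.7213
7. ⊥bis P4·P6 via (34.195,58.965): [(42.3018, 59.7578) (25.9296, 46.2033) (38.3498, 40.5662) (58, 53.4909) (58, 53.9217)]  |A|=296.7213
8. ⊥bis P4·P7 via (37.445,36.61): [(42.3018, 59.7578) (25.9296, 46.2033) (38.3498, 40.5662) (58, 53.4909) (58, 53.9217)]  |A|=296.7213
9. ⊥bis P4·P8 via (21.9,26.99): [(42.3018, 59.7578) (25.9296, 46.2033) (38.3498, 40.5662) (58, 53.4909) (58, 53.9217)]  |A|=296.7213
10. canonical 5-gon: [(42.3018, 59.7578) (25.9296, 46.2033) (38.3498, 40.5662) (58, 53.4909) (58, 53.9217)]
11. shoelace: 296.7213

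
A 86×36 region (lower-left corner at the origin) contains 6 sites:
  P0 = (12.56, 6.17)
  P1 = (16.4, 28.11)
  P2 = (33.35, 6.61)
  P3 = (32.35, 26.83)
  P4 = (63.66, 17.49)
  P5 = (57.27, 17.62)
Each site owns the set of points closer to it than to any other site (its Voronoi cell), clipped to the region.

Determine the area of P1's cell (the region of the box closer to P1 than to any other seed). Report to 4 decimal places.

Area of P1's cell: 446.8662

1. box [0,86]×[0,36]: [(0, 0) (86, 0) (86, 36) (0, 36)]
2. ⊥bis P1·P0 via (14.48,17.14): [(0, 19.6743) (86, 4.6224) (86, 36) (0, 36)]  |A|=2051.2419
3. ⊥bis P1·P2 via (24.875,17.36): [(0, 19.6743) (22.7582, 15.6911) (48.5187, 36) (0, 36)]  |A|=678.4505
4. ⊥bis P1·P3 via (24.375,27.47): [(0, 19.6743) (22.7582, 15.6911) (23.4751, 16.2564) (25.0595, 36) (0, 36)]  |A|=446.8662
5. ⊥bis P1·P4 via (40.03,22.8): [(0, 19.6743) (22.7582, 15.6911) (23.4751, 16.2564) (25.0595, 36) (0, 36)]  |A|=446.8662
6. ⊥bis P1·P5 via (36.835,22.865): [(0, 19.6743) (22.7582, 15.6911) (23.4751, 16.2564) (25.0595, 36) (0, 36)]  |A|=446.8662
7. canonical 5-gon: [(0, 19.6743) (22.7582, 15.6911) (23.4751, 16.2564) (25.0595, 36) (0, 36)]
8. shoelace: 446.8662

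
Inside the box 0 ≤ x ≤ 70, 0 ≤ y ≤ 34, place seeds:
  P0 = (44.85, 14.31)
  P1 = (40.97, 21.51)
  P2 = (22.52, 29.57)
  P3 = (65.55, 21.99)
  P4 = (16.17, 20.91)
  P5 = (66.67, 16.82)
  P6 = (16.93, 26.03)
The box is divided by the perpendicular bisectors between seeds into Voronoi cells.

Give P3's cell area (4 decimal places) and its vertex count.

1. box [0,70]×[0,34]: [(0, 0) (70, 0) (70, 34) (0, 34)]
2. ⊥bis P3·P0 via (55.2,18.15): [(61.9339, 0) (70, 0) (70, 34) (49.3194, 34)]  |A|=488.6933
3. ⊥bis P3·P1 via (53.26,21.75): [(53.2264, 23.4694) (61.9339, 0) (70, 0) (70, 34) (53.0208, 34)]  |A|=469.2046
4. ⊥bis P3·P2 via (44.035,25.78): [(53.2264, 23.4694) (61.9339, 0) (70, 0) (70, 34) (53.0208, 34)]  |A|=469.2046
5. ⊥bis P3·P4 via (40.86,21.45): [(53.2264, 23.4694) (61.9339, 0) (70, 0) (70, 34) (53.0208, 34)]  |A|=469.2046
6. ⊥bis P3·P5 via (66.11,19.405): [(53.2264, 23.4694) (55.5807, 17.124) (70, 20.2477) (70, 34) (53.0208, 34)]  |A|=254.1636
7. ⊥bis P3·P6 via (41.24,24.01): [(53.2264, 23.4694) (55.5807, 17.124) (70, 20.2477) (70, 34) (53.0208, 34)]  |A|=254.1636
8. canonical 5-gon: [(53.2264, 23.4694) (55.5807, 17.124) (70, 20.2477) (70, 34) (53.0208, 34)]
9. shoelace: 254.1636

Area of P3's cell: 254.1636 (5 vertices)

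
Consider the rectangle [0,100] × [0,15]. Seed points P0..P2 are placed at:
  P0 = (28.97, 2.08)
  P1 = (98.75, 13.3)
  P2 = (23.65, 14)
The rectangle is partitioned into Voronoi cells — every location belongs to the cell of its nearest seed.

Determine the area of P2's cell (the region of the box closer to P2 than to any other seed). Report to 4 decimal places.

1. box [0,100]×[0,15]: [(0, 0) (100, 0) (100, 15) (0, 15)]
2. ⊥bis P2·P0 via (26.31,8.04): [(0, 0) (8.2956, 0) (41.9046, 15) (0, 15)]  |A|=376.5011
3. ⊥bis P2·P1 via (61.2,13.65): [(0, 0) (8.2956, 0) (41.9046, 15) (0, 15)]  |A|=376.5011
4. canonical 4-gon: [(0, 0) (8.2956, 0) (41.9046, 15) (0, 15)]
5. shoelace: 376.5011

Area of P2's cell: 376.5011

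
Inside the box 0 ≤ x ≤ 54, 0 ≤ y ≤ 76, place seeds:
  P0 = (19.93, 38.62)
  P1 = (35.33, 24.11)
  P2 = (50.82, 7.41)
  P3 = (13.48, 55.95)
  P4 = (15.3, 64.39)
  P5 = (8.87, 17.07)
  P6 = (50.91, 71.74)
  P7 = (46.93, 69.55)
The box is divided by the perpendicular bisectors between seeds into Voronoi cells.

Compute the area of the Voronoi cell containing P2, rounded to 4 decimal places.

1. box [0,54]×[0,76]: [(0, 0) (54, 0) (54, 76) (0, 76)]
2. ⊥bis P2·P0 via (35.375,23.015): [(12.1216, 0) (54, 0) (54, 41.449)]  |A|=867.9101
3. ⊥bis P2·P1 via (43.075,15.76): [(26.0839, 0) (54, 0) (54, 25.8934)]  |A|=361.4216
4. ⊥bis P2·P3 via (32.15,31.68): [(26.0839, 0) (54, 0) (54, 25.8934)]  |A|=361.4216
5. ⊥bis P2·P4 via (33.06,35.9): [(26.0839, 0) (54, 0) (54, 25.8934)]  |A|=361.4216
6. ⊥bis P2·P5 via (29.845,12.24): [(27.2824, 1.1117) (27.0264, 0) (54, 0) (54, 25.8934)]  |A|=360.8977
7. ⊥bis P2·P6 via (50.865,39.575): [(27.2824, 1.1117) (27.0264, 0) (54, 0) (54, 25.8934)]  |A|=360.8977
8. ⊥bis P2·P7 via (48.875,38.48): [(27.2824, 1.1117) (27.0264, 0) (54, 0) (54, 25.8934)]  |A|=360.8977
9. canonical 4-gon: [(27.2824, 1.1117) (27.0264, 0) (54, 0) (54, 25.8934)]
10. shoelace: 360.8977

Area of P2's cell: 360.8977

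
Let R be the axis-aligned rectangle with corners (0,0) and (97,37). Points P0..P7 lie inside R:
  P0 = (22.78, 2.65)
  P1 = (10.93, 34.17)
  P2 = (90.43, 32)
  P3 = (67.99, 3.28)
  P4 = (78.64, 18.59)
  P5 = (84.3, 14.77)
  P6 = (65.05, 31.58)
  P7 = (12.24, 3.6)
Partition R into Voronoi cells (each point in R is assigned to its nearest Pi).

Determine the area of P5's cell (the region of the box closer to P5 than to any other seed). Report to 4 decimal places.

Area of P5's cell: 370.8869

1. box [0,97]×[0,37]: [(0, 0) (97, 0) (97, 37) (0, 37)]
2. ⊥bis P5·P0 via (53.54,8.71): [(55.2559, 0) (97, 0) (97, 37) (47.9666, 37)]  |A|=1679.3826
3. ⊥bis P5·P1 via (47.615,24.47): [(49.231, 30.5818) (55.2559, 0) (97, 0) (97, 37) (50.9281, 37)]  |A|=1669.879
4. ⊥bis P5·P2 via (87.365,23.385): [(50.7706, 36.4044) (49.231, 30.5818) (55.2559, 0) (97, 0) (97, 19.9571)]  |A|=1262.2167
5. ⊥bis P5·P3 via (76.145,9.025): [(58.8925, 33.5148) (82.5029, 0) (97, 0) (97, 19.9571)]  |A|=623.1911
6. ⊥bis P5·P4 via (81.47,16.68): [(86.2605, 23.778) (76.226, 8.9101) (82.5029, 0) (97, 0) (97, 19.9571)]  |A|=370.8869
7. ⊥bis P5·P6 via (74.675,23.175): [(86.2605, 23.778) (76.226, 8.9101) (82.5029, 0) (97, 0) (97, 19.9571)]  |A|=370.8869
8. ⊥bis P5·P7 via (48.27,9.185): [(86.2605, 23.778) (76.226, 8.9101) (82.5029, 0) (97, 0) (97, 19.9571)]  |A|=370.8869
9. canonical 5-gon: [(86.2605, 23.778) (76.226, 8.9101) (82.5029, 0) (97, 0) (97, 19.9571)]
10. shoelace: 370.8869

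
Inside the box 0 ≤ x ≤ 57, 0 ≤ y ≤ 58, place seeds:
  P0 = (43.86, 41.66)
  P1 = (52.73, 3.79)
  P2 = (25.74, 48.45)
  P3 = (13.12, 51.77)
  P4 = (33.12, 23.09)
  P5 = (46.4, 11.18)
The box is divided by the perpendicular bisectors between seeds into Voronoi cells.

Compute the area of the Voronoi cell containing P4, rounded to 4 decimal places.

1. box [0,57]×[0,58]: [(0, 0) (57, 0) (57, 58) (0, 58)]
2. ⊥bis P4·P0 via (38.49,32.375): [(0, 54.6358) (0, 0) (57, 0) (57, 21.6697)]  |A|=2174.7061
3. ⊥bis P4·P1 via (42.925,13.44): [(53.1921, 23.872) (0, 54.6358) (0, 0) (29.6975, 0)]  |A|=1807.5648
4. ⊥bis P4·P2 via (29.43,35.77): [(53.1921, 23.872) (31.5521, 36.3876) (0, 27.2056) (0, 0) (29.6975, 0)]  |A|=1374.8249
5. ⊥bis P4·P3 via (23.12,37.43): [(53.1921, 23.872) (31.5521, 36.3876) (14.5157, 31.4298) (0, 21.3073) (0, 0) (29.6975, 0)]  |A|=1332.0157
6. ⊥bis P4·P5 via (39.76,17.135): [(48.326, 26.6863) (31.5521, 36.3876) (14.5157, 31.4298) (0, 21.3073) (0, 0) (24.3927, 0)]  |A|=1170.0906
7. canonical 6-gon: [(48.326, 26.6863) (31.5521, 36.3876) (14.5157, 31.4298) (0, 21.3073) (0, 0) (24.3927, 0)]
8. shoelace: 1170.0906

Area of P4's cell: 1170.0906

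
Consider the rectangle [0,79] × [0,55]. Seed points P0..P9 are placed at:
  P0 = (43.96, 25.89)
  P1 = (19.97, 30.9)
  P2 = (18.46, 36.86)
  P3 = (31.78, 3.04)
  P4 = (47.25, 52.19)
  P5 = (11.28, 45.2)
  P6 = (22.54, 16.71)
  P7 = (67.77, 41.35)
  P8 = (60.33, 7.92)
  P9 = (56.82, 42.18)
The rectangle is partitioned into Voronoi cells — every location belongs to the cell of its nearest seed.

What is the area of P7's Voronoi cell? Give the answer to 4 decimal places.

1. box [0,79]×[0,55]: [(0, 0) (79, 0) (79, 55) (0, 55)]
2. ⊥bis P7·P0 via (55.865,33.62): [(77.6947, 0) (79, 0) (79, 55) (41.9828, 55)]  |A|=1053.8683
3. ⊥bis P7·P1 via (43.87,36.125): [(77.6947, 0) (79, 0) (79, 55) (41.9828, 55)]  |A|=1053.8683
4. ⊥bis P7·P2 via (43.115,39.105): [(77.6947, 0) (79, 0) (79, 55) (41.9828, 55)]  |A|=1053.8683
5. ⊥bis P7·P3 via (49.775,22.195): [(77.6947, 0) (79, 0) (79, 55) (41.9828, 55)]  |A|=1053.8683
6. ⊥bis P7·P4 via (57.51,46.77): [(52.9417, 38.1222) (77.6947, 0) (79, 0) (79, 55) (61.8576, 55)]  |A|=886.1469
7. ⊥bis P7·P5 via (39.525,43.275): [(52.9417, 38.1222) (77.6947, 0) (79, 0) (79, 55) (61.8576, 55)]  |A|=886.1469
8. ⊥bis P7·P6 via (45.155,29.03): [(52.9417, 38.1222) (77.6947, 0) (79, 0) (79, 55) (61.8576, 55)]  |A|=886.1469
9. ⊥bis P7·P8 via (64.05,24.635): [(52.9417, 38.1222) (61.3019, 25.2466) (79, 21.3078) (79, 55) (61.8576, 55)]  |A|=681.116
10. ⊥bis P7·P9 via (62.295,41.765): [(61.07, 25.6038) (61.3019, 25.2466) (79, 21.3078) (79, 55) (63.2982, 55)]  |A|=535.5413
11. canonical 5-gon: [(61.07, 25.6038) (61.3019, 25.2466) (79, 21.3078) (79, 55) (63.2982, 55)]
12. shoelace: 535.5413

Area of P7's cell: 535.5413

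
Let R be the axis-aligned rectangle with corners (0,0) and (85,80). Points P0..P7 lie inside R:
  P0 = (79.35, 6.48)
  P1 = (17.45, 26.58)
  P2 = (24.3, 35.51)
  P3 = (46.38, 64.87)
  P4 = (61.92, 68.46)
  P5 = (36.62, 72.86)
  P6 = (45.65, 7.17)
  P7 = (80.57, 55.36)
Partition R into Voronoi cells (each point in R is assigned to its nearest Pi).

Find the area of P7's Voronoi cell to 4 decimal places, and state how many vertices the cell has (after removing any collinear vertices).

1. box [0,85]×[0,80]: [(0, 0) (85, 0) (85, 80) (0, 80)]
2. ⊥bis P7·P0 via (79.96,30.92): [(0, 32.9157) (85, 30.7942) (85, 80) (0, 80)]  |A|=4092.3278
3. ⊥bis P7·P1 via (49.01,40.97): [(53.2888, 31.5857) (85, 30.7942) (85, 80) (31.214, 80)]  |A|=2082.1924
4. ⊥bis P7·P2 via (52.435,45.435): [(57.3563, 31.4842) (85, 30.7942) (85, 80) (40.2417, 80)]  |A|=1765.8564
5. ⊥bis P7·P3 via (63.475,60.115): [(56.3247, 34.4086) (57.3563, 31.4842) (85, 30.7942) (85, 80) (69.006, 80)]  |A|=1110.1534
6. ⊥bis P7·P4 via (71.245,61.91): [(59.2075, 44.7726) (56.3247, 34.4086) (57.3563, 31.4842) (85, 30.7942) (85, 80) (83.9516, 80)]  |A|=846.9063
7. ⊥bis P7·P5 via (58.595,64.11): [(59.2075, 44.7726) (56.3247, 34.4086) (57.3563, 31.4842) (85, 30.7942) (85, 80) (83.9516, 80)]  |A|=846.9063
8. ⊥bis P7·P6 via (63.11,31.265): [(59.2075, 44.7726) (56.7352, 35.8844) (63.002, 31.3433) (85, 30.7942) (85, 80) (83.9516, 80)]  |A|=833.1676
9. canonical 6-gon: [(59.2075, 44.7726) (56.7352, 35.8844) (63.002, 31.3433) (85, 30.7942) (85, 80) (83.9516, 80)]
10. shoelace: 833.1676

Area of P7's cell: 833.1676 (6 vertices)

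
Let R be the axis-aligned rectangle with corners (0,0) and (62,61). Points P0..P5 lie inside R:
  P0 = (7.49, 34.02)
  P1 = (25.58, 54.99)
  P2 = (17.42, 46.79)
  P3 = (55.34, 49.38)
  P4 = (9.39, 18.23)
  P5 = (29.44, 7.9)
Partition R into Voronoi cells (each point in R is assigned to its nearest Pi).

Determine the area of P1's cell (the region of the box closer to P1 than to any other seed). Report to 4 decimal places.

1. box [0,62]×[0,61]: [(0, 0) (62, 0) (62, 61) (0, 61)]
2. ⊥bis P1·P0 via (16.535,44.505): [(0, 58.7691) (62, 5.2841) (62, 61) (0, 61)]  |A|=1796.3502
3. ⊥bis P1·P2 via (21.5,50.89): [(62, 10.5876) (62, 61) (11.3404, 61)]  |A|=1276.936
4. ⊥bis P1·P3 via (40.46,52.185): [(37.2596, 35.2073) (42.1217, 61) (11.3404, 61)]  |A|=396.9657
5. ⊥bis P1·P4 via (17.485,36.61): [(37.2596, 35.2073) (42.1217, 61) (11.3404, 61)]  |A|=396.9657
6. ⊥bis P1·P5 via (27.51,31.445): [(37.2596, 35.2073) (42.1217, 61) (11.3404, 61)]  |A|=396.9657
7. canonical 3-gon: [(37.2596, 35.2073) (42.1217, 61) (11.3404, 61)]
8. shoelace: 396.9657

Area of P1's cell: 396.9657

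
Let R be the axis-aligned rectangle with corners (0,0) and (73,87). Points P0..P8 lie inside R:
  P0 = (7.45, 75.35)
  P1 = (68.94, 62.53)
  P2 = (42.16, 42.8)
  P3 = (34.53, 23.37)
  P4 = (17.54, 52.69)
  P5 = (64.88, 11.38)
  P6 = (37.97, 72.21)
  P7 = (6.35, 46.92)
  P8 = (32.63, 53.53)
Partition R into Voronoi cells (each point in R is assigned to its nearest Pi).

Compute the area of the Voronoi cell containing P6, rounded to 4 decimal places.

Area of P6's cell: 804.3560

1. box [0,73]×[0,87]: [(0, 0) (73, 0) (73, 87) (0, 87)]
2. ⊥bis P6·P0 via (22.71,73.78): [(15.1193, 0) (73, 0) (73, 87) (24.0701, 87)]  |A|=4646.2618
3. ⊥bis P6·P1 via (53.455,67.37): [(15.1193, 0) (32.3978, 0) (59.5906, 87) (24.0701, 87)]  |A|=2296.7554
4. ⊥bis P6·P2 via (40.065,57.505): [(20.7525, 54.7536) (50.8519, 59.0418) (59.5906, 87) (24.0701, 87)]  |A|=974.7301
5. ⊥bis P6·P3 via (36.25,47.79): [(20.7525, 54.7536) (50.8519, 59.0418) (59.5906, 87) (24.0701, 87)]  |A|=974.7301
6. ⊥bis P6·P4 via (27.755,62.45): [(22.1481, 68.3183) (33.3886, 56.5538) (50.8519, 59.0418) (59.5906, 87) (24.0701, 87)]  |A|=890.284
7. ⊥bis P6·P5 via (51.425,41.795): [(22.1481, 68.3183) (33.3886, 56.5538) (50.8519, 59.0418) (59.5906, 87) (24.0701, 87)]  |A|=890.284
8. ⊥bis P6·P7 via (22.16,59.565): [(22.1481, 68.3183) (33.3886, 56.5538) (50.8519, 59.0418) (59.5906, 87) (24.0701, 87)]  |A|=890.284
9. ⊥bis P6·P8 via (35.3,62.87): [(22.1481, 68.3183) (24.3677, 65.9952) (49.4101, 58.8364) (50.8519, 59.0418) (59.5906, 87) (24.0701, 87)]  |A|=804.356
10. canonical 6-gon: [(22.1481, 68.3183) (24.3677, 65.9952) (49.4101, 58.8364) (50.8519, 59.0418) (59.5906, 87) (24.0701, 87)]
11. shoelace: 804.356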